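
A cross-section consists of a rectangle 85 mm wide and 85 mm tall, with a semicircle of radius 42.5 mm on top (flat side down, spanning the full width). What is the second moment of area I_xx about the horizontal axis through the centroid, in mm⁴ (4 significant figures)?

I_xx ≈ 1.217 × 10⁷ mm⁴

Break the section into simple shapes (no overlaps), measuring from the bottom-left corner of the bounding box.
Rectangular body: 85 × 85, A = 7 225 mm², y = 42.5 mm, Ī = 4 350 052 mm⁴.
Semicircular cap: semicircle r = 42.5, A = 2837.25 mm², y = 103.038 mm, Ī = 358 086 mm⁴.
Centroid: ȳ = ΣA·y / ΣA = 59.5698 mm.
Transfer each piece to the horizontal axis through the centroid using Ī + A·d² with d = y − 59.5698:
  rectangular body: d = -17.0698 mm → contributes +6 455 250 mm⁴
  semicircular cap: d = 43.4678 mm → contributes +5 718 928 mm⁴
Total I = 12 174 178 mm⁴.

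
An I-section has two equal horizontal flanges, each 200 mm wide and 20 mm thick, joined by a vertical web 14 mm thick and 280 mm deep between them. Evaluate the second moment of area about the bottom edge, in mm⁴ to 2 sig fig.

I_base ≈ 5.1 × 10⁸ mm⁴

Split into non-overlapping primitives; take the origin at the lower-left of the bounding box.
Bottom flange: 200 × 20, A = 4 000 mm², y = 10 mm, Ī = 133 333 mm⁴.
Web: 14 × 280, A = 3 920 mm², y = 160 mm, Ī = 25 610 667 mm⁴.
Top flange: 200 × 20, A = 4 000 mm², y = 310 mm, Ī = 133 333 mm⁴.
Transfer each piece to a horizontal axis along the bottom face using Ī + A·d² with d = y − 0:
  bottom flange: d = 10 mm → contributes +533 333 mm⁴
  web: d = 160 mm → contributes +125 962 667 mm⁴
  top flange: d = 310 mm → contributes +384 533 333 mm⁴
Total I = 511 029 333 mm⁴.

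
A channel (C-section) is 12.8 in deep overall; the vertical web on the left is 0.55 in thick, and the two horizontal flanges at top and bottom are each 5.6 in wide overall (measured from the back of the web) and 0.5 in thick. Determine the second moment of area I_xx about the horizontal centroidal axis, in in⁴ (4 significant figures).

I_xx ≈ 287.2 in⁴

Decompose the section into non-overlapping parts with the origin at the bottom-left of its bounding rectangle.
Web: 0.55 × 12.8, A = 7.04 in², y = 6.4 in, Ī = 96.1195 in⁴.
Top flange (beyond web): 5.05 × 0.5, A = 2.525 in², y = 12.55 in, Ī = 0.0526042 in⁴.
Bottom flange (beyond web): 5.05 × 0.5, A = 2.525 in², y = 0.25 in, Ī = 0.0526042 in⁴.
By symmetry the centroid is at mid-height, ȳ = 6.4 in.
Transfer each piece to the horizontal centroidal axis using Ī + A·d² with d = y − 6.4:
  web: d = 0 in → contributes +96.1195 in⁴
  top flange (beyond web): d = 6.15 in → contributes +95.5544 in⁴
  bottom flange (beyond web): d = -6.15 in → contributes +95.5544 in⁴
Total I = 287.228 in⁴.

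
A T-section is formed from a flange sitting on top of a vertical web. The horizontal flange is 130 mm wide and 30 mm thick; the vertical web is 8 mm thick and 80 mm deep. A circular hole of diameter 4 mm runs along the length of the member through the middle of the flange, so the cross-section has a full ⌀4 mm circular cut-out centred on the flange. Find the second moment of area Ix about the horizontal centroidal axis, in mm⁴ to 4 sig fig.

Ix ≈ 2.296 × 10⁶ mm⁴

Treat the section as a set of non-overlapping primitives; coordinates are from the bounding-box lower-left.
Flange: 130 × 30, A = 3 900 mm², y = 95 mm, Ī = 292 500 mm⁴.
Web: 8 × 80, A = 640 mm², y = 40 mm, Ī = 341 333 mm⁴.
Hole (subtracted): ⌀4, A = 12.5664 mm², y = 95 mm, Ī = 12.5664 mm⁴.
Centroid: ȳ = ΣA·y / ΣA = 87.2252 mm.
Transfer each piece to the horizontal centroidal axis using Ī + A·d² with d = y − 87.2252:
  flange: d = 7.77482 mm → contributes +528 247 mm⁴
  web: d = -47.2252 mm → contributes +1 768 672 mm⁴
  hole: d = 7.77482 mm → contributes −772.177 mm⁴
Total I = 2 296 147 mm⁴.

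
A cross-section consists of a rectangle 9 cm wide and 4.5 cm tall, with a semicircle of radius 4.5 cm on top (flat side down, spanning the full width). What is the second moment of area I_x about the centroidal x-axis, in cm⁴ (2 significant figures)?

Break the section into simple shapes (no overlaps), measuring from the bottom-left corner of the bounding box.
Rectangular body: 9 × 4.5, A = 40.5 cm², y = 2.25 cm, Ī = 68.34 cm⁴.
Semicircular cap: semicircle r = 4.5, A = 31.81 cm², y = 6.41 cm, Ī = 45.01 cm⁴.
Centroid: ȳ = ΣA·y / ΣA = 4.08 cm.
Transfer each piece to the centroidal x-axis using Ī + A·d² with d = y − 4.08:
  rectangular body: d = -1.83 cm → contributes +204 cm⁴
  semicircular cap: d = 2.33 cm → contributes +217.7 cm⁴
Total I = 421.6 cm⁴.

I_x ≈ 420 cm⁴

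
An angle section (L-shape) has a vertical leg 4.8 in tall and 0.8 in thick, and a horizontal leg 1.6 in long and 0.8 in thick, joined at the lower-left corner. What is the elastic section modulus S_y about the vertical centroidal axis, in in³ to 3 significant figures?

S_y ≈ 0.543 in³

Split into non-overlapping primitives; take the origin at the lower-left of the bounding box.
Vertical leg: 0.8 × 4.8, A = 3.84 in², x = 0.4 in, Ī = 0.2048 in⁴.
Horizontal leg (remainder): 0.8 × 0.8, A = 0.64 in², x = 1.2 in, Ī = 0.034133 in⁴.
Centroid: x̄ = ΣA·x / ΣA = 0.51429 in.
Transfer each piece to the vertical centroidal axis using Ī + A·d² with d = x − 0.51429:
  vertical leg: d = -0.11429 in → contributes +0.25496 in⁴
  horizontal leg (remainder): d = 0.68571 in → contributes +0.33506 in⁴
Total I = 0.59002 in⁴.
Extreme fibre distance c = 1.0857 in; S = I/c = 0.54344 in³.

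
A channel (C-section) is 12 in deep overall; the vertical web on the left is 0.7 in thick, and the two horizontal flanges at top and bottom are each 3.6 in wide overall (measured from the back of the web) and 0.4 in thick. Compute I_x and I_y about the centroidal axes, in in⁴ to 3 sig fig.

I_x ≈ 179 in⁴, I_y ≈ 7.86 in⁴

Break the section into simple shapes (no overlaps), measuring from the bottom-left corner of the bounding box.
Web: 0.7 × 12, A = 8.4 in², y = 6 in, Ī = 100.8 in⁴.
Top flange (beyond web): 2.9 × 0.4, A = 1.16 in², y = 11.8 in, Ī = 0.015467 in⁴.
Bottom flange (beyond web): 2.9 × 0.4, A = 1.16 in², y = 0.2 in, Ī = 0.015467 in⁴.
By symmetry the centroid is at mid-height, ȳ = 6 in.
Transfer each piece to the centroidal x-axis using Ī + A·d² with d = y − 6:
  web: d = 0 in → contributes +100.8 in⁴
  top flange (beyond web): d = 5.8 in → contributes +39.038 in⁴
  bottom flange (beyond web): d = -5.8 in → contributes +39.038 in⁴
Total I = 178.88 in⁴.
For the y-axis: x̄ = 0.73955 in.
Repeating about the centroidal y-axis gives I_y = 7.859 in⁴.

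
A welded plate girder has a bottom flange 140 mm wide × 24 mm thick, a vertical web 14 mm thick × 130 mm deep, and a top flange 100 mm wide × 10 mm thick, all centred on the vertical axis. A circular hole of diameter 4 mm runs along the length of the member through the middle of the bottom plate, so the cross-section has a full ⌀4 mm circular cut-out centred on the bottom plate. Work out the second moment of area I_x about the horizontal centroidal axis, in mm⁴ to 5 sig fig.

I_x ≈ 2.1764 × 10⁷ mm⁴

Split into non-overlapping primitives; take the origin at the lower-left of the bounding box.
Bottom plate: 140 × 24, A = 3 360 mm², y = 12 mm, Ī = 161 280 mm⁴.
Web plate: 14 × 130, A = 1 820 mm², y = 89 mm, Ī = 2 563 167 mm⁴.
Top plate: 100 × 10, A = 1 000 mm², y = 159 mm, Ī = 8333.333 mm⁴.
Hole (subtracted): ⌀4, A = 12.56637 mm², y = 12 mm, Ī = 12.56637 mm⁴.
Centroid: ȳ = ΣA·y / ΣA = 58.55745 mm.
Transfer each piece to the horizontal centroidal axis using Ī + A·d² with d = y − 58.55745:
  bottom plate: d = -46.55745 mm → contributes +7 444 404 mm⁴
  web plate: d = 30.44255 mm → contributes +4 249 849 mm⁴
  top plate: d = 100.4425 mm → contributes +10 097 039 mm⁴
  hole: d = -46.55745 mm → contributes −27251.39 mm⁴
Total I = 21 764 040 mm⁴.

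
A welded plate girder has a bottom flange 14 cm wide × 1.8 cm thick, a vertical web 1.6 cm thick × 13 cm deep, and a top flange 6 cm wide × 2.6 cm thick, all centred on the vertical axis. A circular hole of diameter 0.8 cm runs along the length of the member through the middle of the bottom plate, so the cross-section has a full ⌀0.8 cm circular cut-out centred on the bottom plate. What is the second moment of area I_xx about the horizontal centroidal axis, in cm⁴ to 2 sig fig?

Split into non-overlapping primitives; take the origin at the lower-left of the bounding box.
Bottom plate: 14 × 1.8, A = 25.2 cm², y = 0.9 cm, Ī = 6.804 cm⁴.
Web plate: 1.6 × 13, A = 20.8 cm², y = 8.3 cm, Ī = 292.9 cm⁴.
Top plate: 6 × 2.6, A = 15.6 cm², y = 16.1 cm, Ī = 8.788 cm⁴.
Hole (subtracted): ⌀0.8, A = 0.5027 cm², y = 0.9 cm, Ī = 0.02011 cm⁴.
Centroid: ȳ = ΣA·y / ΣA = 7.3 cm.
Transfer each piece to the horizontal centroidal axis using Ī + A·d² with d = y − 7.3:
  bottom plate: d = -6.4 cm → contributes +1 039 cm⁴
  web plate: d = 0.9997 cm → contributes +313.7 cm⁴
  top plate: d = 8.8 cm → contributes +1 217 cm⁴
  hole: d = -6.4 cm → contributes −20.61 cm⁴
Total I = 2 549 cm⁴.

I_xx ≈ 2500 cm⁴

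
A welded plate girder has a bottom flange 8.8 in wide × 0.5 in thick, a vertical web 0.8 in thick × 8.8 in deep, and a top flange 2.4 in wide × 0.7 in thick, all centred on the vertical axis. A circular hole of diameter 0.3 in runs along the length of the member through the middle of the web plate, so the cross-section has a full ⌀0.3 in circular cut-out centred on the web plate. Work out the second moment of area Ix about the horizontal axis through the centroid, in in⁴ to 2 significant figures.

Break the section into simple shapes (no overlaps), measuring from the bottom-left corner of the bounding box.
Bottom plate: 8.8 × 0.5, A = 4.4 in², y = 0.25 in, Ī = 0.09167 in⁴.
Web plate: 0.8 × 8.8, A = 7.04 in², y = 4.9 in, Ī = 45.43 in⁴.
Top plate: 2.4 × 0.7, A = 1.68 in², y = 9.65 in, Ī = 0.0686 in⁴.
Hole (subtracted): ⌀0.3, A = 0.07069 in², y = 4.9 in, Ī = 0.0003976 in⁴.
Centroid: ȳ = ΣA·y / ΣA = 3.944 in.
Transfer each piece to the horizontal axis through the centroid using Ī + A·d² with d = y − 3.944:
  bottom plate: d = -3.694 in → contributes +60.12 in⁴
  web plate: d = 0.9564 in → contributes +51.87 in⁴
  top plate: d = 5.706 in → contributes +54.77 in⁴
  hole: d = 0.9564 in → contributes −0.06505 in⁴
Total I = 166.7 in⁴.

Ix ≈ 170 in⁴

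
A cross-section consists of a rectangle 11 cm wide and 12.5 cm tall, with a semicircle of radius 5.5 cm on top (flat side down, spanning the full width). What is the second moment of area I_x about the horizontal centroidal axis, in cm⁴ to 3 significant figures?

Treat the section as a set of non-overlapping primitives; coordinates are from the bounding-box lower-left.
Rectangular body: 11 × 12.5, A = 137.5 cm², y = 6.25 cm, Ī = 1790.4 cm⁴.
Semicircular cap: semicircle r = 5.5, A = 47.517 cm², y = 14.834 cm, Ī = 100.43 cm⁴.
Centroid: ȳ = ΣA·y / ΣA = 8.4546 cm.
Transfer each piece to the horizontal centroidal axis using Ī + A·d² with d = y − 8.4546:
  rectangular body: d = -2.2046 cm → contributes +2458.7 cm⁴
  semicircular cap: d = 6.3796 cm → contributes +2034.3 cm⁴
Total I = 4 493 cm⁴.

I_x ≈ 4490 cm⁴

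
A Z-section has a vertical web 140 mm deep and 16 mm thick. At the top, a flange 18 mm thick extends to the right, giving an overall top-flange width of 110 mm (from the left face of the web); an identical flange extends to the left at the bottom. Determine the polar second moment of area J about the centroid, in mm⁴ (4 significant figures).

Decompose the section into non-overlapping parts with the origin at the bottom-left of its bounding rectangle.
Web: 16 × 140, A = 2 240 mm², y = 70 mm, Ī = 3 658 667 mm⁴.
Top flange (beyond web): 94 × 18, A = 1 692 mm², y = 131 mm, Ī = 45 684 mm⁴.
Bottom flange (beyond web): 94 × 18, A = 1 692 mm², y = 9 mm, Ī = 45 684 mm⁴.
Centroid: ȳ = ΣA·y / ΣA = 70 mm.
Transfer each piece to the centroidal x-axis using Ī + A·d² with d = y − 70:
  web: d = 0 mm → contributes +3 658 667 mm⁴
  top flange (beyond web): d = 61 mm → contributes +6 341 616 mm⁴
  bottom flange (beyond web): d = -61 mm → contributes +6 341 616 mm⁴
Total I = 16 341 899 mm⁴.
For the y-axis: x̄ = 102 mm.
Repeating about the centroidal y-axis gives I_y = 12 776 139 mm⁴.
Polar second moment: J = I_x + I_y = 29 118 037 mm⁴.

J ≈ 2.912 × 10⁷ mm⁴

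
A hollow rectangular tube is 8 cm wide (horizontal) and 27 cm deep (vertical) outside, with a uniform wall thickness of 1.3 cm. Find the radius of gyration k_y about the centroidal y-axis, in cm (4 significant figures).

Decompose the section into non-overlapping parts with the origin at the bottom-left of its bounding rectangle.
Outer rectangle: 8 × 27, A = 216 cm², x = 4 cm, Ī = 1 152 cm⁴.
Inner void (subtracted): 5.4 × 24.4, A = 131.76 cm², x = 4 cm, Ī = 320.177 cm⁴.
By symmetry the centroid is at mid-width, x̄ = 4 cm.
All pieces are centred on the centroidal y-axis, so I = ΣĪ (holes subtracted) = 831.823 cm⁴.
Radius of gyration: k = √(I/A) = √(831.823 / 84.24) = 3.14236 cm.

k_y ≈ 3.142 cm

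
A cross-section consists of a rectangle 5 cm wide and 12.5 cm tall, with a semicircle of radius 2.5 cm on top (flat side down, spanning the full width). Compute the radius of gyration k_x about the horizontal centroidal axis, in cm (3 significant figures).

Decompose the section into non-overlapping parts with the origin at the bottom-left of its bounding rectangle.
Rectangular body: 5 × 12.5, A = 62.5 cm², y = 6.25 cm, Ī = 813.8 cm⁴.
Semicircular cap: semicircle r = 2.5, A = 9.8175 cm², y = 13.561 cm, Ī = 4.2874 cm⁴.
Centroid: ȳ = ΣA·y / ΣA = 7.2425 cm.
Transfer each piece to the horizontal centroidal axis using Ī + A·d² with d = y − 7.2425:
  rectangular body: d = -0.99251 cm → contributes +875.37 cm⁴
  semicircular cap: d = 6.3185 cm → contributes +396.24 cm⁴
Total I = 1271.6 cm⁴.
Radius of gyration: k = √(I/A) = √(1271.6 / 72.317) = 4.1933 cm.

k_x ≈ 4.19 cm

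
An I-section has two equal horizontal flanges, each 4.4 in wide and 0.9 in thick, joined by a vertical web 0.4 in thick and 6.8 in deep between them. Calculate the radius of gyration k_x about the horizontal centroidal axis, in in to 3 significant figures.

Decompose the section into non-overlapping parts with the origin at the bottom-left of its bounding rectangle.
Bottom flange: 4.4 × 0.9, A = 3.96 in², y = 0.45 in, Ī = 0.2673 in⁴.
Web: 0.4 × 6.8, A = 2.72 in², y = 4.3 in, Ī = 10.481 in⁴.
Top flange: 4.4 × 0.9, A = 3.96 in², y = 8.15 in, Ī = 0.2673 in⁴.
By symmetry the centroid is at mid-height, ȳ = 4.3 in.
Transfer each piece to the horizontal centroidal axis using Ī + A·d² with d = y − 4.3:
  bottom flange: d = -3.85 in → contributes +58.964 in⁴
  web: d = 0 in → contributes +10.481 in⁴
  top flange: d = 3.85 in → contributes +58.964 in⁴
Total I = 128.41 in⁴.
Radius of gyration: k = √(I/A) = √(128.41 / 10.64) = 3.474 in.

k_x ≈ 3.47 in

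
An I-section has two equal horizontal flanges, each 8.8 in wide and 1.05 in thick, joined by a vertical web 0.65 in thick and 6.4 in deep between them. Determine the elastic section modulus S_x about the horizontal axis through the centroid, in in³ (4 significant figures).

S_x ≈ 64.08 in³

Treat the section as a set of non-overlapping primitives; coordinates are from the bounding-box lower-left.
Bottom flange: 8.8 × 1.05, A = 9.24 in², y = 0.525 in, Ī = 0.848925 in⁴.
Web: 0.65 × 6.4, A = 4.16 in², y = 4.25 in, Ī = 14.1995 in⁴.
Top flange: 8.8 × 1.05, A = 9.24 in², y = 7.975 in, Ī = 0.848925 in⁴.
By symmetry the centroid is at mid-height, ȳ = 4.25 in.
Transfer each piece to the horizontal axis through the centroid using Ī + A·d² with d = y − 4.25:
  bottom flange: d = -3.725 in → contributes +129.06 in⁴
  web: d = 0 in → contributes +14.1995 in⁴
  top flange: d = 3.725 in → contributes +129.06 in⁴
Total I = 272.319 in⁴.
Extreme fibre distance c = 4.25 in; S = I/c = 64.075 in³.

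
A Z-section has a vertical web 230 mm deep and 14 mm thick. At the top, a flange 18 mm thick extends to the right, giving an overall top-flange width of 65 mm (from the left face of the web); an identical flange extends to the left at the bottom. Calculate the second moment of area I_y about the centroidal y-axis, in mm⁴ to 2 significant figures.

I_y ≈ 2.4 × 10⁶ mm⁴

Treat the section as a set of non-overlapping primitives; coordinates are from the bounding-box lower-left.
Web: 14 × 230, A = 3 220 mm², x = 58 mm, Ī = 52 593 mm⁴.
Top flange (beyond web): 51 × 18, A = 918 mm², x = 90.5 mm, Ī = 198 977 mm⁴.
Bottom flange (beyond web): 51 × 18, A = 918 mm², x = 25.5 mm, Ī = 198 977 mm⁴.
Centroid: x̄ = ΣA·x / ΣA = 58 mm.
Transfer each piece to the centroidal y-axis using Ī + A·d² with d = x − 58:
  web: d = 0 mm → contributes +52 593 mm⁴
  top flange (beyond web): d = 32.5 mm → contributes +1 168 614 mm⁴
  bottom flange (beyond web): d = -32.5 mm → contributes +1 168 614 mm⁴
Total I = 2 389 821 mm⁴.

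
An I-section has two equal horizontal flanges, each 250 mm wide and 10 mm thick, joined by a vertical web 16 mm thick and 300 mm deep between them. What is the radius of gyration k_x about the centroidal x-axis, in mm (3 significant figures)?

k_x ≈ 126 mm

Break the section into simple shapes (no overlaps), measuring from the bottom-left corner of the bounding box.
Bottom flange: 250 × 10, A = 2 500 mm², y = 5 mm, Ī = 20 833 mm⁴.
Web: 16 × 300, A = 4 800 mm², y = 160 mm, Ī = 36 000 000 mm⁴.
Top flange: 250 × 10, A = 2 500 mm², y = 315 mm, Ī = 20 833 mm⁴.
By symmetry the centroid is at mid-height, ȳ = 160 mm.
Transfer each piece to the centroidal x-axis using Ī + A·d² with d = y − 160:
  bottom flange: d = -155 mm → contributes +60 083 333 mm⁴
  web: d = 0 mm → contributes +36 000 000 mm⁴
  top flange: d = 155 mm → contributes +60 083 333 mm⁴
Total I = 156 166 667 mm⁴.
Radius of gyration: k = √(I/A) = √(156 166 667 / 9 800) = 126.24 mm.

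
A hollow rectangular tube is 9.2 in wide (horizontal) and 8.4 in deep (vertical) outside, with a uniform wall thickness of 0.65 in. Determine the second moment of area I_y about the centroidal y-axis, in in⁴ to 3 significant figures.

I_y ≈ 253 in⁴

Split into non-overlapping primitives; take the origin at the lower-left of the bounding box.
Outer rectangle: 9.2 × 8.4, A = 77.28 in², x = 4.6 in, Ī = 545.08 in⁴.
Inner void (subtracted): 7.9 × 7.1, A = 56.09 in², x = 4.6 in, Ī = 291.71 in⁴.
By symmetry the centroid is at mid-width, x̄ = 4.6 in.
All pieces are centred on the centroidal y-axis, so I = ΣĪ (holes subtracted) = 253.37 in⁴.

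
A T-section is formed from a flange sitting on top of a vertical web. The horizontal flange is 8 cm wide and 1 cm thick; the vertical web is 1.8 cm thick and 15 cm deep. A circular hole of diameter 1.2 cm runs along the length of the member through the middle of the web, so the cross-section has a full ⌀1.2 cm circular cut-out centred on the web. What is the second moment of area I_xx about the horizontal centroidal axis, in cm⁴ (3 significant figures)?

Treat the section as a set of non-overlapping primitives; coordinates are from the bounding-box lower-left.
Flange: 8 × 1, A = 8 cm², y = 15.5 cm, Ī = 0.66667 cm⁴.
Web: 1.8 × 15, A = 27 cm², y = 7.5 cm, Ī = 506.25 cm⁴.
Hole (subtracted): ⌀1.2, A = 1.131 cm², y = 7.5 cm, Ī = 0.10179 cm⁴.
Centroid: ȳ = ΣA·y / ΣA = 9.3896 cm.
Transfer each piece to the horizontal centroidal axis using Ī + A·d² with d = y − 9.3896:
  flange: d = 6.1104 cm → contributes +299.36 cm⁴
  web: d = -1.8896 cm → contributes +602.66 cm⁴
  hole: d = -1.8896 cm → contributes −4.1402 cm⁴
Total I = 897.88 cm⁴.

I_xx ≈ 898 cm⁴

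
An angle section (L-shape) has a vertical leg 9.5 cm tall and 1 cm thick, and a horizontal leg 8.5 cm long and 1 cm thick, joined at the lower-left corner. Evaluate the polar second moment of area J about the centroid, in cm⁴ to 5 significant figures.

Break the section into simple shapes (no overlaps), measuring from the bottom-left corner of the bounding box.
Vertical leg: 1 × 9.5, A = 9.5 cm², y = 4.75 cm, Ī = 71.44792 cm⁴.
Horizontal leg (remainder): 7.5 × 1, A = 7.5 cm², y = 0.5 cm, Ī = 0.625 cm⁴.
Centroid: ȳ = ΣA·y / ΣA = 2.875 cm.
Transfer each piece to the centroidal x-axis using Ī + A·d² with d = y − 2.875:
  vertical leg: d = 1.875 cm → contributes +104.8464 cm⁴
  horizontal leg (remainder): d = -2.375 cm → contributes +42.92969 cm⁴
Total I = 147.776 cm⁴.
For the y-axis: x̄ = 2.375 cm.
Repeating about the centroidal y-axis gives I_y = 111.651 cm⁴.
Polar second moment: J = I_x + I_y = 259.4271 cm⁴.

J ≈ 259.43 cm⁴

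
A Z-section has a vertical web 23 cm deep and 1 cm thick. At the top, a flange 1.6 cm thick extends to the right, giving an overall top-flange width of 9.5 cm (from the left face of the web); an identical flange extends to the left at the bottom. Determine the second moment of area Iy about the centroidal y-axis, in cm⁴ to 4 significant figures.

Iy ≈ 779.4 cm⁴

Treat the section as a set of non-overlapping primitives; coordinates are from the bounding-box lower-left.
Web: 1 × 23, A = 23 cm², x = 9 cm, Ī = 1.91667 cm⁴.
Top flange (beyond web): 8.5 × 1.6, A = 13.6 cm², x = 13.75 cm, Ī = 81.8833 cm⁴.
Bottom flange (beyond web): 8.5 × 1.6, A = 13.6 cm², x = 4.25 cm, Ī = 81.8833 cm⁴.
Centroid: x̄ = ΣA·x / ΣA = 9 cm.
Transfer each piece to the centroidal y-axis using Ī + A·d² with d = x − 9:
  web: d = 0 cm → contributes +1.91667 cm⁴
  top flange (beyond web): d = 4.75 cm → contributes +388.733 cm⁴
  bottom flange (beyond web): d = -4.75 cm → contributes +388.733 cm⁴
Total I = 779.383 cm⁴.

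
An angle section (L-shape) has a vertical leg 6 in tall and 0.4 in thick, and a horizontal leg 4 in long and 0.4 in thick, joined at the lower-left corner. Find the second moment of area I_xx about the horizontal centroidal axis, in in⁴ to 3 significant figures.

I_xx ≈ 14.3 in⁴

Break the section into simple shapes (no overlaps), measuring from the bottom-left corner of the bounding box.
Vertical leg: 0.4 × 6, A = 2.4 in², y = 3 in, Ī = 7.2 in⁴.
Horizontal leg (remainder): 3.6 × 0.4, A = 1.44 in², y = 0.2 in, Ī = 0.0192 in⁴.
Centroid: ȳ = ΣA·y / ΣA = 1.95 in.
Transfer each piece to the horizontal centroidal axis using Ī + A·d² with d = y − 1.95:
  vertical leg: d = 1.05 in → contributes +9.846 in⁴
  horizontal leg (remainder): d = -1.75 in → contributes +4.4292 in⁴
Total I = 14.275 in⁴.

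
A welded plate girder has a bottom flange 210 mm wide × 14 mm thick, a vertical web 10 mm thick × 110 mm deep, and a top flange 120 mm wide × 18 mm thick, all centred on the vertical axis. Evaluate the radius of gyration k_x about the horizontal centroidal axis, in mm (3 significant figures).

Break the section into simple shapes (no overlaps), measuring from the bottom-left corner of the bounding box.
Bottom plate: 210 × 14, A = 2 940 mm², y = 7 mm, Ī = 48 020 mm⁴.
Web plate: 10 × 110, A = 1 100 mm², y = 69 mm, Ī = 1 109 167 mm⁴.
Top plate: 120 × 18, A = 2 160 mm², y = 133 mm, Ī = 58 320 mm⁴.
Centroid: ȳ = ΣA·y / ΣA = 61.897 mm.
Transfer each piece to the horizontal centroidal axis using Ī + A·d² with d = y − 61.897:
  bottom plate: d = -54.897 mm → contributes +8 908 168 mm⁴
  web plate: d = 7.1032 mm → contributes +1 164 668 mm⁴
  top plate: d = 71.103 mm → contributes +10 978 564 mm⁴
Total I = 21 051 401 mm⁴.
Radius of gyration: k = √(I/A) = √(21 051 401 / 6 200) = 58.27 mm.

k_x ≈ 58.3 mm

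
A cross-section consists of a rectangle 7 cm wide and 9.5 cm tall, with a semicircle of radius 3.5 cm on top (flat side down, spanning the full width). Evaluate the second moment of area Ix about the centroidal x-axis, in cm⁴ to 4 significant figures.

Treat the section as a set of non-overlapping primitives; coordinates are from the bounding-box lower-left.
Rectangular body: 7 × 9.5, A = 66.5 cm², y = 4.75 cm, Ī = 500.135 cm⁴.
Semicircular cap: semicircle r = 3.5, A = 19.2423 cm², y = 10.9854 cm, Ī = 16.4704 cm⁴.
Centroid: ȳ = ΣA·y / ΣA = 6.14936 cm.
Transfer each piece to the centroidal x-axis using Ī + A·d² with d = y − 6.14936:
  rectangular body: d = -1.39936 cm → contributes +630.356 cm⁴
  semicircular cap: d = 4.83609 cm → contributes +466.504 cm⁴
Total I = 1096.86 cm⁴.

Ix ≈ 1097 cm⁴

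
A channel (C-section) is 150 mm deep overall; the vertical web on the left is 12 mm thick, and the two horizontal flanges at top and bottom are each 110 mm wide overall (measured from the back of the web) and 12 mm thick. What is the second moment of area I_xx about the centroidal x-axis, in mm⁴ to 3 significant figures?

I_xx ≈ 1.46 × 10⁷ mm⁴

Decompose the section into non-overlapping parts with the origin at the bottom-left of its bounding rectangle.
Web: 12 × 150, A = 1 800 mm², y = 75 mm, Ī = 3 375 000 mm⁴.
Top flange (beyond web): 98 × 12, A = 1 176 mm², y = 144 mm, Ī = 14 112 mm⁴.
Bottom flange (beyond web): 98 × 12, A = 1 176 mm², y = 6 mm, Ī = 14 112 mm⁴.
By symmetry the centroid is at mid-height, ȳ = 75 mm.
Transfer each piece to the centroidal x-axis using Ī + A·d² with d = y − 75:
  web: d = 0 mm → contributes +3 375 000 mm⁴
  top flange (beyond web): d = 69 mm → contributes +5 613 048 mm⁴
  bottom flange (beyond web): d = -69 mm → contributes +5 613 048 mm⁴
Total I = 14 601 096 mm⁴.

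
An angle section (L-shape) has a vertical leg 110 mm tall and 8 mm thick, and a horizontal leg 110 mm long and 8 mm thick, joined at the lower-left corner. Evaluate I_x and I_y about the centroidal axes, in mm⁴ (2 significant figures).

Treat the section as a set of non-overlapping primitives; coordinates are from the bounding-box lower-left.
Vertical leg: 8 × 110, A = 880 mm², y = 55 mm, Ī = 887 333 mm⁴.
Horizontal leg (remainder): 102 × 8, A = 816 mm², y = 4 mm, Ī = 4 352 mm⁴.
Centroid: ȳ = ΣA·y / ΣA = 30.46 mm.
Transfer each piece to the centroidal x-axis using Ī + A·d² with d = y − 30.46:
  vertical leg: d = 24.54 mm → contributes +1 417 182 mm⁴
  horizontal leg (remainder): d = -26.46 mm → contributes +575 757 mm⁴
Total I = 1 992 939 mm⁴.
For the y-axis: x̄ = 30.46 mm.
Repeating about the centroidal y-axis gives I_y = 1 992 939 mm⁴.

I_x ≈ 2.0 × 10⁶ mm⁴, I_y ≈ 2.0 × 10⁶ mm⁴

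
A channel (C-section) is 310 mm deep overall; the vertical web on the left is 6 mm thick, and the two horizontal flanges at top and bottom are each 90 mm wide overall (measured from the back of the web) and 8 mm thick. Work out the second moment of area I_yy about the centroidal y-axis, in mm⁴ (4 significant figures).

Split into non-overlapping primitives; take the origin at the lower-left of the bounding box.
Web: 6 × 310, A = 1 860 mm², x = 3 mm, Ī = 5 580 mm⁴.
Top flange (beyond web): 84 × 8, A = 672 mm², x = 48 mm, Ī = 395 136 mm⁴.
Bottom flange (beyond web): 84 × 8, A = 672 mm², x = 48 mm, Ī = 395 136 mm⁴.
Centroid: x̄ = ΣA·x / ΣA = 21.8764 mm.
Transfer each piece to the centroidal y-axis using Ī + A·d² with d = x − 21.8764:
  web: d = -18.8764 mm → contributes +668 333 mm⁴
  top flange (beyond web): d = 26.1236 mm → contributes +853 737 mm⁴
  bottom flange (beyond web): d = 26.1236 mm → contributes +853 737 mm⁴
Total I = 2 375 807 mm⁴.

I_yy ≈ 2.376 × 10⁶ mm⁴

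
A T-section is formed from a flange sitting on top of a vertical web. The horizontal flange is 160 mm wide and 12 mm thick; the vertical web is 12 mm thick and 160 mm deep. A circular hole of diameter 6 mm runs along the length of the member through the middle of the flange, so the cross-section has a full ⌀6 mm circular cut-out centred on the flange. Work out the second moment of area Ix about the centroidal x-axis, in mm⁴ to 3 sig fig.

Ix ≈ 1.12 × 10⁷ mm⁴

Decompose the section into non-overlapping parts with the origin at the bottom-left of its bounding rectangle.
Flange: 160 × 12, A = 1 920 mm², y = 166 mm, Ī = 23 040 mm⁴.
Web: 12 × 160, A = 1 920 mm², y = 80 mm, Ī = 4 096 000 mm⁴.
Hole (subtracted): ⌀6, A = 28.274 mm², y = 166 mm, Ī = 63.617 mm⁴.
Centroid: ȳ = ΣA·y / ΣA = 122.68 mm.
Transfer each piece to the centroidal x-axis using Ī + A·d² with d = y − 122.68:
  flange: d = 43.319 mm → contributes +3 625 982 mm⁴
  web: d = -42.681 mm → contributes +7 593 608 mm⁴
  hole: d = 43.319 mm → contributes −53 121 mm⁴
Total I = 11 166 469 mm⁴.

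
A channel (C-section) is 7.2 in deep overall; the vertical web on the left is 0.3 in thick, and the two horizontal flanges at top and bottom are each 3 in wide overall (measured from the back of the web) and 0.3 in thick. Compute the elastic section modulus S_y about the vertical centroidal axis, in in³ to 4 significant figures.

Break the section into simple shapes (no overlaps), measuring from the bottom-left corner of the bounding box.
Web: 0.3 × 7.2, A = 2.16 in², x = 0.15 in, Ī = 0.0162 in⁴.
Top flange (beyond web): 2.7 × 0.3, A = 0.81 in², x = 1.65 in, Ī = 0.492075 in⁴.
Bottom flange (beyond web): 2.7 × 0.3, A = 0.81 in², x = 1.65 in, Ī = 0.492075 in⁴.
Centroid: x̄ = ΣA·x / ΣA = 0.792857 in.
Transfer each piece to the vertical centroidal axis using Ī + A·d² with d = x − 0.792857:
  web: d = -0.642857 in → contributes +0.908853 in⁴
  top flange (beyond web): d = 0.857143 in → contributes +1.08718 in⁴
  bottom flange (beyond web): d = 0.857143 in → contributes +1.08718 in⁴
Total I = 3.08321 in⁴.
Extreme fibre distance c = 2.20714 in; S = I/c = 1.39692 in³.

S_y ≈ 1.397 in³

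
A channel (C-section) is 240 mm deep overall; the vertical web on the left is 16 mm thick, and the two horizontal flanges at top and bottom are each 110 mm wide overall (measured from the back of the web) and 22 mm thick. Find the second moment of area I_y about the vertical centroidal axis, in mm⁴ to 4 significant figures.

Split into non-overlapping primitives; take the origin at the lower-left of the bounding box.
Web: 16 × 240, A = 3 840 mm², x = 8 mm, Ī = 81 920 mm⁴.
Top flange (beyond web): 94 × 22, A = 2 068 mm², x = 63 mm, Ī = 1 522 737 mm⁴.
Bottom flange (beyond web): 94 × 22, A = 2 068 mm², x = 63 mm, Ī = 1 522 737 mm⁴.
Centroid: x̄ = ΣA·x / ΣA = 36.5206 mm.
Transfer each piece to the vertical centroidal axis using Ī + A·d² with d = x − 36.5206:
  web: d = -28.5206 mm → contributes +3 205 462 mm⁴
  top flange (beyond web): d = 26.4794 mm → contributes +2 972 738 mm⁴
  bottom flange (beyond web): d = 26.4794 mm → contributes +2 972 738 mm⁴
Total I = 9 150 937 mm⁴.

I_y ≈ 9.151 × 10⁶ mm⁴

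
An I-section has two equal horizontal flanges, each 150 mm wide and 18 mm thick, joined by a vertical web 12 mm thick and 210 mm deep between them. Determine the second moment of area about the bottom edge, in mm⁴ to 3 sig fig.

Decompose the section into non-overlapping parts with the origin at the bottom-left of its bounding rectangle.
Bottom flange: 150 × 18, A = 2 700 mm², y = 9 mm, Ī = 72 900 mm⁴.
Web: 12 × 210, A = 2 520 mm², y = 123 mm, Ī = 9 261 000 mm⁴.
Top flange: 150 × 18, A = 2 700 mm², y = 237 mm, Ī = 72 900 mm⁴.
Transfer each piece to a horizontal axis along the bottom face using Ī + A·d² with d = y − 0:
  bottom flange: d = 9 mm → contributes +291 600 mm⁴
  web: d = 123 mm → contributes +47 386 080 mm⁴
  top flange: d = 237 mm → contributes +151 729 200 mm⁴
Total I = 199 406 880 mm⁴.

I_base ≈ 1.99 × 10⁸ mm⁴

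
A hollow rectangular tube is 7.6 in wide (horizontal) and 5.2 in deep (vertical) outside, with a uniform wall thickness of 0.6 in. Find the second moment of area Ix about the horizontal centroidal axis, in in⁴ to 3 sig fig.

Split into non-overlapping primitives; take the origin at the lower-left of the bounding box.
Outer rectangle: 7.6 × 5.2, A = 39.52 in², y = 2.6 in, Ī = 89.052 in⁴.
Inner void (subtracted): 6.4 × 4, A = 25.6 in², y = 2.6 in, Ī = 34.133 in⁴.
By symmetry the centroid is at mid-height, ȳ = 2.6 in.
All pieces are centred on the horizontal centroidal axis, so I = ΣĪ (holes subtracted) = 54.918 in⁴.

Ix ≈ 54.9 in⁴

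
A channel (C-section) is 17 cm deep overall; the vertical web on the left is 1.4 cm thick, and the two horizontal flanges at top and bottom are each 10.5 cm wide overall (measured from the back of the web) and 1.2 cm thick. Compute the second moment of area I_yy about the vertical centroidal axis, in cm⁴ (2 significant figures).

I_yy ≈ 470 cm⁴

Split into non-overlapping primitives; take the origin at the lower-left of the bounding box.
Web: 1.4 × 17, A = 23.8 cm², x = 0.7 cm, Ī = 3.887 cm⁴.
Top flange (beyond web): 9.1 × 1.2, A = 10.92 cm², x = 5.95 cm, Ī = 75.36 cm⁴.
Bottom flange (beyond web): 9.1 × 1.2, A = 10.92 cm², x = 5.95 cm, Ī = 75.36 cm⁴.
Centroid: x̄ = ΣA·x / ΣA = 3.212 cm.
Transfer each piece to the vertical centroidal axis using Ī + A·d² with d = x − 3.212:
  web: d = -2.512 cm → contributes +154.1 cm⁴
  top flange (beyond web): d = 2.738 cm → contributes +157.2 cm⁴
  bottom flange (beyond web): d = 2.738 cm → contributes +157.2 cm⁴
Total I = 468.5 cm⁴.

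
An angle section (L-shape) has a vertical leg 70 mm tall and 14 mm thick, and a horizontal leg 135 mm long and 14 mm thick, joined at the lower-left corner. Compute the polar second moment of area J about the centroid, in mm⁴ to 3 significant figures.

Break the section into simple shapes (no overlaps), measuring from the bottom-left corner of the bounding box.
Vertical leg: 14 × 70, A = 980 mm², y = 35 mm, Ī = 400 167 mm⁴.
Horizontal leg (remainder): 121 × 14, A = 1 694 mm², y = 7 mm, Ī = 27 669 mm⁴.
Centroid: ȳ = ΣA·y / ΣA = 17.262 mm.
Transfer each piece to the centroidal x-axis using Ī + A·d² with d = y − 17.262:
  vertical leg: d = 17.738 mm → contributes +708 518 mm⁴
  horizontal leg (remainder): d = -10.262 mm → contributes +206 054 mm⁴
Total I = 914 572 mm⁴.
For the y-axis: x̄ = 49.762 mm.
Repeating about the centroidal y-axis gives I_y = 4 911 520 mm⁴.
Polar second moment: J = I_x + I_y = 5 826 092 mm⁴.

J ≈ 5.83 × 10⁶ mm⁴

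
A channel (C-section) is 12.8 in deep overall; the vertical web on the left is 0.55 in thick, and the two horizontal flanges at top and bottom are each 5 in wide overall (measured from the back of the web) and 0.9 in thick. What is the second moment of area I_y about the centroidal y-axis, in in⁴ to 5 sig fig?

Decompose the section into non-overlapping parts with the origin at the bottom-left of its bounding rectangle.
Web: 0.55 × 12.8, A = 7.04 in², x = 0.275 in, Ī = 0.1774667 in⁴.
Top flange (beyond web): 4.45 × 0.9, A = 4.005 in², x = 2.775 in, Ī = 6.609084 in⁴.
Bottom flange (beyond web): 4.45 × 0.9, A = 4.005 in², x = 2.775 in, Ī = 6.609084 in⁴.
Centroid: x̄ = ΣA·x / ΣA = 1.605565 in.
Transfer each piece to the centroidal y-axis using Ī + A·d² with d = x − 1.605565:
  web: d = -1.330565 in → contributes +12.6411 in⁴
  top flange (beyond web): d = 1.169435 in → contributes +12.08624 in⁴
  bottom flange (beyond web): d = 1.169435 in → contributes +12.08624 in⁴
Total I = 36.81358 in⁴.

I_y ≈ 36.814 in⁴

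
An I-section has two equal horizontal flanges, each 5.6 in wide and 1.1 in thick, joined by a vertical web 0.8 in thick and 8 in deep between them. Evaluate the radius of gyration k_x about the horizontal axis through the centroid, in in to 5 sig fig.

Decompose the section into non-overlapping parts with the origin at the bottom-left of its bounding rectangle.
Bottom flange: 5.6 × 1.1, A = 6.16 in², y = 0.55 in, Ī = 0.6211333 in⁴.
Web: 0.8 × 8, A = 6.4 in², y = 5.1 in, Ī = 34.13333 in⁴.
Top flange: 5.6 × 1.1, A = 6.16 in², y = 9.65 in, Ī = 0.6211333 in⁴.
By symmetry the centroid is at mid-height, ȳ = 5.1 in.
Transfer each piece to the horizontal axis through the centroid using Ī + A·d² with d = y − 5.1:
  bottom flange: d = -4.55 in → contributes +128.1485 in⁴
  web: d = 0 in → contributes +34.13333 in⁴
  top flange: d = 4.55 in → contributes +128.1485 in⁴
Total I = 290.4304 in⁴.
Radius of gyration: k = √(I/A) = √(290.4304 / 18.72) = 3.938838 in.

k_x ≈ 3.9388 in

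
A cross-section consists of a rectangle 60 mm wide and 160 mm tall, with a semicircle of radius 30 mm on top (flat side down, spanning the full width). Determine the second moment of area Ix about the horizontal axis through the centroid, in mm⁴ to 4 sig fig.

Break the section into simple shapes (no overlaps), measuring from the bottom-left corner of the bounding box.
Rectangular body: 60 × 160, A = 9 600 mm², y = 80 mm, Ī = 20 480 000 mm⁴.
Semicircular cap: semicircle r = 30, A = 1413.72 mm², y = 172.732 mm, Ī = 88903.1 mm⁴.
Centroid: ȳ = ΣA·y / ΣA = 91.9031 mm.
Transfer each piece to the horizontal axis through the centroid using Ī + A·d² with d = y − 91.9031:
  rectangular body: d = -11.9031 mm → contributes +21 840 164 mm⁴
  semicircular cap: d = 80.8293 mm → contributes +9 325 245 mm⁴
Total I = 31 165 409 mm⁴.

Ix ≈ 3.117 × 10⁷ mm⁴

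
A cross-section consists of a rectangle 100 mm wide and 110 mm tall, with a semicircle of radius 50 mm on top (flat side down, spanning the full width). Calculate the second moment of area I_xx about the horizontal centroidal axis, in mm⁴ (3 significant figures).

I_xx ≈ 2.86 × 10⁷ mm⁴

Break the section into simple shapes (no overlaps), measuring from the bottom-left corner of the bounding box.
Rectangular body: 100 × 110, A = 11 000 mm², y = 55 mm, Ī = 11 091 667 mm⁴.
Semicircular cap: semicircle r = 50, A = 3 927 mm², y = 131.22 mm, Ī = 685 981 mm⁴.
Centroid: ȳ = ΣA·y / ΣA = 75.052 mm.
Transfer each piece to the horizontal centroidal axis using Ī + A·d² with d = y − 75.052:
  rectangular body: d = -20.052 mm → contributes +15 514 630 mm⁴
  semicircular cap: d = 56.169 mm → contributes +13 075 263 mm⁴
Total I = 28 589 892 mm⁴.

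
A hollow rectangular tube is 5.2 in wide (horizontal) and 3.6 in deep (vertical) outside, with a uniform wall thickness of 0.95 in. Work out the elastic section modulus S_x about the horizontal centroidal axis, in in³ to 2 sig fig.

S_x ≈ 10 in³

Split into non-overlapping primitives; take the origin at the lower-left of the bounding box.
Outer rectangle: 5.2 × 3.6, A = 18.72 in², y = 1.8 in, Ī = 20.22 in⁴.
Inner void (subtracted): 3.3 × 1.7, A = 5.61 in², y = 1.8 in, Ī = 1.351 in⁴.
By symmetry the centroid is at mid-height, ȳ = 1.8 in.
All pieces are centred on the horizontal centroidal axis, so I = ΣĪ (holes subtracted) = 18.87 in⁴.
Extreme fibre distance c = 1.8 in; S = I/c = 10.48 in³.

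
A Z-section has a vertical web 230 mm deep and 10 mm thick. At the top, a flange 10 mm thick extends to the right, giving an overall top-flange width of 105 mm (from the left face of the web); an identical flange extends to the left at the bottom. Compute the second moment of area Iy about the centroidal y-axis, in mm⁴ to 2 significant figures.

Break the section into simple shapes (no overlaps), measuring from the bottom-left corner of the bounding box.
Web: 10 × 230, A = 2 300 mm², x = 100 mm, Ī = 19 167 mm⁴.
Top flange (beyond web): 95 × 10, A = 950 mm², x = 152.5 mm, Ī = 714 479 mm⁴.
Bottom flange (beyond web): 95 × 10, A = 950 mm², x = 47.5 mm, Ī = 714 479 mm⁴.
Centroid: x̄ = ΣA·x / ΣA = 100 mm.
Transfer each piece to the centroidal y-axis using Ī + A·d² with d = x − 100:
  web: d = 0 mm → contributes +19 167 mm⁴
  top flange (beyond web): d = 52.5 mm → contributes +3 332 917 mm⁴
  bottom flange (beyond web): d = -52.5 mm → contributes +3 332 917 mm⁴
Total I = 6 685 000 mm⁴.

Iy ≈ 6.7 × 10⁶ mm⁴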